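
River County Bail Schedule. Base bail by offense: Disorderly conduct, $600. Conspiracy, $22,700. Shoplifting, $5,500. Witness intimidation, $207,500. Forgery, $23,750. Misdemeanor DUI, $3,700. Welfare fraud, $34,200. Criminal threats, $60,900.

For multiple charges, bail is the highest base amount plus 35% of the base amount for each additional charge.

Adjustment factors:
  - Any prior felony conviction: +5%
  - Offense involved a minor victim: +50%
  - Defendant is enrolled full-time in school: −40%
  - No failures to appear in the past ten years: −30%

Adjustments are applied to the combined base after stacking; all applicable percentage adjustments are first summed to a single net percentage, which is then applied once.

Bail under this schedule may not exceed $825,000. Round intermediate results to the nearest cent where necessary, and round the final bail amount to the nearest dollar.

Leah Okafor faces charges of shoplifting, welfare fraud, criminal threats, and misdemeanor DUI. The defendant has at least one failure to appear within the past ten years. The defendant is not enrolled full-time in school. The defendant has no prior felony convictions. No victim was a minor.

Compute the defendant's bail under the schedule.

Base amounts from the schedule: shoplifting $5,500; welfare fraud $34,200; criminal threats $60,900; misdemeanor DUI $3,700.
Stacking rule: highest base plus 35% of each additional charge. Highest is criminal threats at $60,900. Additional: $5,500 × 35% = $1,925; $34,200 × 35% = $11,970; $3,700 × 35% = $1,295. Combined base = $60,900 + $15,190 = $76,090.
No adjustment factors apply to this defendant.
$76,090 is within the $825,000 maximum.

$76,090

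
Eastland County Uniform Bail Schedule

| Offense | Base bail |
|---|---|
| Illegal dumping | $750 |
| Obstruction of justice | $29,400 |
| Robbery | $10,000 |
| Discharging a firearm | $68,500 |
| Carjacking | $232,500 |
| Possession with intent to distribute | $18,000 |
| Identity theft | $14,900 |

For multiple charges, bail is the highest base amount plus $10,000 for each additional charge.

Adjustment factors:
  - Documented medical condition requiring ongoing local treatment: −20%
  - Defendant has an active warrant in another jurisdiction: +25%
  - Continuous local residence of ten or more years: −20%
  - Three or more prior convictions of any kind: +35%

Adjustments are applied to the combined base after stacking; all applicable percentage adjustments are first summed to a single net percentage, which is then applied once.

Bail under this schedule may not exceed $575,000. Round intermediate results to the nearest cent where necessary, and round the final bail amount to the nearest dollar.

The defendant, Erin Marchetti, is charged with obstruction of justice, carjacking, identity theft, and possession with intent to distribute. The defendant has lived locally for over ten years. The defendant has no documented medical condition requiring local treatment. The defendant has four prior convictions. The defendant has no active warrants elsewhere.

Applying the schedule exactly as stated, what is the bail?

$301,875

Base amounts from the schedule: obstruction of justice $29,400; carjacking $232,500; identity theft $14,900; possession with intent to distribute $18,000.
Stacking rule: highest base plus $10,000 per additional charge. Highest is carjacking at $232,500; 3 additional charges → +$30,000. Combined base = $262,500.
Net percentage adjustment: −20% +35% = +15%. $262,500 × 1.15 = $301,875.
$301,875 is within the $575,000 maximum.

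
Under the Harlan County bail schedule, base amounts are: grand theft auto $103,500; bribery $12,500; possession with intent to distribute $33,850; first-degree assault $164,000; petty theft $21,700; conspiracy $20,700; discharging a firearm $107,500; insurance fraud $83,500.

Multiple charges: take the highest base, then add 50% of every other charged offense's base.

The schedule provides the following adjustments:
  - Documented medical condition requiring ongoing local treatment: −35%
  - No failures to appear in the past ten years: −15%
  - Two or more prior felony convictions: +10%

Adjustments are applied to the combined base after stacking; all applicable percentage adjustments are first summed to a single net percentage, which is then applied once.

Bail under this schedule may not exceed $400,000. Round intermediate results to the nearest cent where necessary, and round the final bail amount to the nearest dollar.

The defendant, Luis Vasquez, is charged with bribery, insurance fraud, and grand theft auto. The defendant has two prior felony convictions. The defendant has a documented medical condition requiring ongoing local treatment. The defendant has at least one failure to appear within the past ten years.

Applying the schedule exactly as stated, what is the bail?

Base amounts from the schedule: bribery $12,500; insurance fraud $83,500; grand theft auto $103,500.
Stacking rule: highest base plus 50% of each additional charge. Highest is grand theft auto at $103,500. Additional: $12,500 × 50% = $6,250; $83,500 × 50% = $41,750. Combined base = $103,500 + $48,000 = $151,500.
Net percentage adjustment: −35% +10% = −25%. $151,500 × 0.75 = $113,625.
$113,625 is within the $400,000 maximum.

$113,625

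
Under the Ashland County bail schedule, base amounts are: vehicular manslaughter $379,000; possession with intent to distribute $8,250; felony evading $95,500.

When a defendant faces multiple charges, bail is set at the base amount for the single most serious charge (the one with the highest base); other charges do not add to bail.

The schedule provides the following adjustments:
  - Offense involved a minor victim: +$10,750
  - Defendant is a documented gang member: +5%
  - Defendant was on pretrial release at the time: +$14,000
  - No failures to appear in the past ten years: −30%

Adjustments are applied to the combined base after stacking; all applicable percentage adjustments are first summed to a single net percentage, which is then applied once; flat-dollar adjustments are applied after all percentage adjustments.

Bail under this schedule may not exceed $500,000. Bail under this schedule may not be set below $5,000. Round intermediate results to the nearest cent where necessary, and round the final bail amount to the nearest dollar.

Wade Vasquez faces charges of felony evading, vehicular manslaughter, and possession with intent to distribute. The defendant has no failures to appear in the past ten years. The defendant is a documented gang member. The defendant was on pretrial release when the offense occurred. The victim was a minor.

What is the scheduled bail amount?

$309,000

Base amounts from the schedule: felony evading $95,500; vehicular manslaughter $379,000; possession with intent to distribute $8,250.
Stacking rule: use the highest base only. Highest is vehicular manslaughter at $379,000. Combined base = $379,000.
Net percentage adjustment: +5% −30% = −25%. $379,000 × 0.75 = $284,250.
Offense involved a minor victim (+$10,750 flat): $284,250 + $10,750 = $295,000.
Defendant was on pretrial release at the time (+$14,000 flat): $295,000 + $14,000 = $309,000.
$309,000 is within the $500,000 maximum.
$309,000 is at or above the $5,000 minimum.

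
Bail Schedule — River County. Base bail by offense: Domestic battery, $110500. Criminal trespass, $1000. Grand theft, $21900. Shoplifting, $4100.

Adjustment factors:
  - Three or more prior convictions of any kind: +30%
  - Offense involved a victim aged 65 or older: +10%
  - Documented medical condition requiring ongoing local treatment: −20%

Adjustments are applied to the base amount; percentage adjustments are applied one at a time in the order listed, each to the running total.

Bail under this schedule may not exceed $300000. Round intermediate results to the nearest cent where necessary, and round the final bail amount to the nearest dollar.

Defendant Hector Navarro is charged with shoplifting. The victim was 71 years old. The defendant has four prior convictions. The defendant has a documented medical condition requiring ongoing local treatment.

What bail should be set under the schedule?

$4690

Base amounts from the schedule: shoplifting $4100.
Single charge. Combined base = $4100.
Three or more prior convictions of any kind (+30%): $4100 × 1.3 = $5330.
Offense involved a victim aged 65 or older (+10%): $5330 × 1.1 = $5863.
Documented medical condition requiring ongoing local treatment (−20%): $5863 × 0.8 = $4690.40.
$4690.40 is within the $300000 maximum.
Rounded to the nearest dollar: $4690.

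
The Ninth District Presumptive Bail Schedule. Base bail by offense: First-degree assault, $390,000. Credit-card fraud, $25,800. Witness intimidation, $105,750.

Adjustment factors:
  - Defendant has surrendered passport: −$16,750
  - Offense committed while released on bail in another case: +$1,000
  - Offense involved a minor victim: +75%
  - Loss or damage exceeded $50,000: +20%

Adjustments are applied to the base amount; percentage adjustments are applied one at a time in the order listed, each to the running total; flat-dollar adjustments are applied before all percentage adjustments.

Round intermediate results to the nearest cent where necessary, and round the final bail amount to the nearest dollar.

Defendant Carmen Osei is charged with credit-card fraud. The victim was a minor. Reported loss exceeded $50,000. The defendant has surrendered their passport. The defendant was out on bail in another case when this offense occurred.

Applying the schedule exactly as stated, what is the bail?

Base amounts from the schedule: credit-card fraud $25,800.
Single charge. Combined base = $25,800.
Defendant has surrendered passport (−$16,750 flat): $25,800 − $16,750 = $9,050.
Offense committed while released on bail in another case (+$1,000 flat): $9,050 + $1,000 = $10,050.
Offense involved a minor victim (+75%): $10,050 × 1.75 = $17,587.50.
Loss or damage exceeded $50,000 (+20%): $17,587.50 × 1.2 = $21,105.

$21,105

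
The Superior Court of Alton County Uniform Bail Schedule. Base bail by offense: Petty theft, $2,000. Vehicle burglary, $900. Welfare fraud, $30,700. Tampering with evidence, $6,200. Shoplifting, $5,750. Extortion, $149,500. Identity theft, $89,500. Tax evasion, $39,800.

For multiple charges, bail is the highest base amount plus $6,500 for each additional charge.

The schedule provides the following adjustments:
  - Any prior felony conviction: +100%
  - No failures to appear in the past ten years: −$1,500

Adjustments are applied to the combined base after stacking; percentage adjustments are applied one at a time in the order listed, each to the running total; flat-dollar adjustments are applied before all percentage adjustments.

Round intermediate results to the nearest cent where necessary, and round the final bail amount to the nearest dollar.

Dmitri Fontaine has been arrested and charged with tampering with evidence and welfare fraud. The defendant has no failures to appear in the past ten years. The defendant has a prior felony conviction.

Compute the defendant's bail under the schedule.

$71,400

Base amounts from the schedule: tampering with evidence $6,200; welfare fraud $30,700.
Stacking rule: highest base plus $6,500 per additional charge. Highest is welfare fraud at $30,700; 1 additional charge → +$6,500. Combined base = $37,200.
No failures to appear in the past ten years (−$1,500 flat): $37,200 − $1,500 = $35,700.
Any prior felony conviction (+100%): $35,700 × 2 = $71,400.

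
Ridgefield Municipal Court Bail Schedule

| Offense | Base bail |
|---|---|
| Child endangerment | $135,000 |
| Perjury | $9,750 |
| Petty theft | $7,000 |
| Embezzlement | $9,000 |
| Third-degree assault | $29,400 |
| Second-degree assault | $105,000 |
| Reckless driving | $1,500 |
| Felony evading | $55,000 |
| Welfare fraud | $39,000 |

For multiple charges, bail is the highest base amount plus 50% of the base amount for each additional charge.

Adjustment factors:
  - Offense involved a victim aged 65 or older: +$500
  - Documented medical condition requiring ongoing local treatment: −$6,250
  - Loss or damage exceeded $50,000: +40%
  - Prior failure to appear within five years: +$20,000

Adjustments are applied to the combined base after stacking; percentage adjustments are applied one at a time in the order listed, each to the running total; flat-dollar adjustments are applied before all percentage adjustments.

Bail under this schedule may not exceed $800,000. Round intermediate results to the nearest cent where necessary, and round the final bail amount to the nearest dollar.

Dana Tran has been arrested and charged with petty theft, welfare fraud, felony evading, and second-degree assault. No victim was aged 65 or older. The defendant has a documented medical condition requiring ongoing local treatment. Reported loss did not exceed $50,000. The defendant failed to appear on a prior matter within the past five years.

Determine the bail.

Base amounts from the schedule: petty theft $7,000; welfare fraud $39,000; felony evading $55,000; second-degree assault $105,000.
Stacking rule: highest base plus 50% of each additional charge. Highest is second-degree assault at $105,000. Additional: $7,000 × 50% = $3,500; $39,000 × 50% = $19,500; $55,000 × 50% = $27,500. Combined base = $105,000 + $50,500 = $155,500.
Documented medical condition requiring ongoing local treatment (−$6,250 flat): $155,500 − $6,250 = $149,250.
Prior failure to appear within five years (+$20,000 flat): $149,250 + $20,000 = $169,250.
$169,250 is within the $800,000 maximum.

$169,250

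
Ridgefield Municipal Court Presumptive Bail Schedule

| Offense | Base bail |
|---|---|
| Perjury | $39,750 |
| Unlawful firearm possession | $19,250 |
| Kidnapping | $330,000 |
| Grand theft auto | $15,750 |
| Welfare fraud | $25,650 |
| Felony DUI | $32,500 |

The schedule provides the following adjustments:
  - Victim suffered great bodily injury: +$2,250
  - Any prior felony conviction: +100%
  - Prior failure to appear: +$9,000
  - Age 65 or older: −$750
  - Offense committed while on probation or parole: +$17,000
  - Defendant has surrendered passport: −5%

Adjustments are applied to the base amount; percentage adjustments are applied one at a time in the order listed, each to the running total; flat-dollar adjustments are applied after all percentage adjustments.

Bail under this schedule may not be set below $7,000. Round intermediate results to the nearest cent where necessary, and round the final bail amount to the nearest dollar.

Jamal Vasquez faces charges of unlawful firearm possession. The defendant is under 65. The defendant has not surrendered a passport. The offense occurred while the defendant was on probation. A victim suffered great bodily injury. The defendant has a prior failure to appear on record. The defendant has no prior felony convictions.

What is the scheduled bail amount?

$47,500

Base amounts from the schedule: unlawful firearm possession $19,250.
Single charge. Combined base = $19,250.
Victim suffered great bodily injury (+$2,250 flat): $19,250 + $2,250 = $21,500.
Prior failure to appear (+$9,000 flat): $21,500 + $9,000 = $30,500.
Offense committed while on probation or parole (+$17,000 flat): $30,500 + $17,000 = $47,500.
$47,500 is at or above the $7,000 minimum.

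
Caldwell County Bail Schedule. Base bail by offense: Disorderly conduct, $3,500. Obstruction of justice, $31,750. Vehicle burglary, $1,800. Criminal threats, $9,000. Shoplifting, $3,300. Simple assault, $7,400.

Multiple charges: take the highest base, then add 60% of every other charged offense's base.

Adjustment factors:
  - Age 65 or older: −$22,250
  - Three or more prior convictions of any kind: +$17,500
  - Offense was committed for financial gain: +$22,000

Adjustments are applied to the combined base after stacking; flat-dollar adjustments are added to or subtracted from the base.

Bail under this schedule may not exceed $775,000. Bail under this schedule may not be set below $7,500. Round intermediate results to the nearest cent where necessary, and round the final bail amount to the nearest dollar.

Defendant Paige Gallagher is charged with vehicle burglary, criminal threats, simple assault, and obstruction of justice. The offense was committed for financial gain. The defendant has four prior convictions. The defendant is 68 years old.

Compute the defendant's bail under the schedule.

$59,920

Base amounts from the schedule: vehicle burglary $1,800; criminal threats $9,000; simple assault $7,400; obstruction of justice $31,750.
Stacking rule: highest base plus 60% of each additional charge. Highest is obstruction of justice at $31,750. Additional: $1,800 × 60% = $1,080; $9,000 × 60% = $5,400; $7,400 × 60% = $4,440. Combined base = $31,750 + $10,920 = $42,670.
Age 65 or older (−$22,250 flat): $42,670 − $22,250 = $20,420.
Three or more prior convictions of any kind (+$17,500 flat): $20,420 + $17,500 = $37,920.
Offense was committed for financial gain (+$22,000 flat): $37,920 + $22,000 = $59,920.
$59,920 is within the $775,000 maximum.
$59,920 is at or above the $7,500 minimum.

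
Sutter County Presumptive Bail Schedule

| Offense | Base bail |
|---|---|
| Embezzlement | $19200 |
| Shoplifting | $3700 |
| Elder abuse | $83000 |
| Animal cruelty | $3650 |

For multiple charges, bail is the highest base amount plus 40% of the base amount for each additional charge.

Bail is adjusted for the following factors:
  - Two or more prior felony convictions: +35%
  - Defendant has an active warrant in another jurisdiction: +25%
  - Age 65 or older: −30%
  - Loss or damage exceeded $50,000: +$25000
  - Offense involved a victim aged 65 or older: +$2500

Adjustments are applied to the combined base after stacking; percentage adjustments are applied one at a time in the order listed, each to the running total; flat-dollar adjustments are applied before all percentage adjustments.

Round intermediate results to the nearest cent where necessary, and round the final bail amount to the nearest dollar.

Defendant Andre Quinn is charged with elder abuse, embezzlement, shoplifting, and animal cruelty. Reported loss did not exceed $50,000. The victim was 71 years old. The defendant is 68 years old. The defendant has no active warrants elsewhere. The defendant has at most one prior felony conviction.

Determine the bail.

Base amounts from the schedule: elder abuse $83000; embezzlement $19200; shoplifting $3700; animal cruelty $3650.
Stacking rule: highest base plus 40% of each additional charge. Highest is elder abuse at $83000. Additional: $19200 × 40% = $7680; $3700 × 40% = $1480; $3650 × 40% = $1460. Combined base = $83000 + $10620 = $93620.
Offense involved a victim aged 65 or older (+$2500 flat): $93620 + $2500 = $96120.
Age 65 or older (−30%): $96120 × 0.7 = $67284.

$67284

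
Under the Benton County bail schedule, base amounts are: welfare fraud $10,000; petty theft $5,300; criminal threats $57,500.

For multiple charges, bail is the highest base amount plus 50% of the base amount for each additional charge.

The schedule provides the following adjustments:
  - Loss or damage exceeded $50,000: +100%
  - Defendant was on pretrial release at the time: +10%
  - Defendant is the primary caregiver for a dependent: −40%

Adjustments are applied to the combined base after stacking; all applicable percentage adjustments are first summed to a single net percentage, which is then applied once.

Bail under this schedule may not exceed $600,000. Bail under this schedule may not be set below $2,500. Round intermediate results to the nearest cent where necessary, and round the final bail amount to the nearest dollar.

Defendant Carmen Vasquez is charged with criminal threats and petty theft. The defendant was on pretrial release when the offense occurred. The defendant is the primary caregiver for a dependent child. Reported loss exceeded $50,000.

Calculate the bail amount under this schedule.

$102,255

Base amounts from the schedule: criminal threats $57,500; petty theft $5,300.
Stacking rule: highest base plus 50% of each additional charge. Highest is criminal threats at $57,500. Additional: $5,300 × 50% = $2,650. Combined base = $57,500 + $2,650 = $60,150.
Net percentage adjustment: +100% +10% −40% = +70%. $60,150 × 1.7 = $102,255.
$102,255 is within the $600,000 maximum.
$102,255 is at or above the $2,500 minimum.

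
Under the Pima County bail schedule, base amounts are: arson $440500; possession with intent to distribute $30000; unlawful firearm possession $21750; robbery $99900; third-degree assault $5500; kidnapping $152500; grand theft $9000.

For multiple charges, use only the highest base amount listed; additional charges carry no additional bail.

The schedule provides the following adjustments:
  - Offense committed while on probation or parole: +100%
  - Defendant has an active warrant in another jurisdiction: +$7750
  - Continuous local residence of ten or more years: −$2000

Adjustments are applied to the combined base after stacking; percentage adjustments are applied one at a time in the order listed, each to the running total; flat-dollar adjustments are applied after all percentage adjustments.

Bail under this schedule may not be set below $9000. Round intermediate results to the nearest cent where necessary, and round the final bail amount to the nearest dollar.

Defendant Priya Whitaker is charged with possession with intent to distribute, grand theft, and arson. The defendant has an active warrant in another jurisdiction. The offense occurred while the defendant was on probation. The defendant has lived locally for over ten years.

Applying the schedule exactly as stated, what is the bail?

$886750

Base amounts from the schedule: possession with intent to distribute $30000; grand theft $9000; arson $440500.
Stacking rule: use the highest base only. Highest is arson at $440500. Combined base = $440500.
Offense committed while on probation or parole (+100%): $440500 × 2 = $881000.
Defendant has an active warrant in another jurisdiction (+$7750 flat): $881000 + $7750 = $888750.
Continuous local residence of ten or more years (−$2000 flat): $888750 − $2000 = $886750.
$886750 is at or above the $9000 minimum.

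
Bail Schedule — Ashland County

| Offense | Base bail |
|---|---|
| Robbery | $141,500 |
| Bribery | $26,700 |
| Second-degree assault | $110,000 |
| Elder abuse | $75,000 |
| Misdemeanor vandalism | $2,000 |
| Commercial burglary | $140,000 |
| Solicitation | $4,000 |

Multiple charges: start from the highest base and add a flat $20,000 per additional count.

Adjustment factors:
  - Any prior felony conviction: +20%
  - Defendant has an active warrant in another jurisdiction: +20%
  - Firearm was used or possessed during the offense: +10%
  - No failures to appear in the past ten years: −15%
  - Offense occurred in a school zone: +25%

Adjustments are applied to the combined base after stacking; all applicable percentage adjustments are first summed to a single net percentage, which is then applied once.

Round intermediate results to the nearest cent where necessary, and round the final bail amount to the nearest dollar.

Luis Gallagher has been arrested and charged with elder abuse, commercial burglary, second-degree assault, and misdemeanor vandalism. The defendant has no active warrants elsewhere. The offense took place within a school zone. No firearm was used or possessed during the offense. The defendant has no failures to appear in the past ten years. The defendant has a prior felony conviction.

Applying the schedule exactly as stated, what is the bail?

$260,000

Base amounts from the schedule: elder abuse $75,000; commercial burglary $140,000; second-degree assault $110,000; misdemeanor vandalism $2,000.
Stacking rule: highest base plus $20,000 per additional charge. Highest is commercial burglary at $140,000; 3 additional charges → +$60,000. Combined base = $200,000.
Net percentage adjustment: +20% −15% +25% = +30%. $200,000 × 1.3 = $260,000.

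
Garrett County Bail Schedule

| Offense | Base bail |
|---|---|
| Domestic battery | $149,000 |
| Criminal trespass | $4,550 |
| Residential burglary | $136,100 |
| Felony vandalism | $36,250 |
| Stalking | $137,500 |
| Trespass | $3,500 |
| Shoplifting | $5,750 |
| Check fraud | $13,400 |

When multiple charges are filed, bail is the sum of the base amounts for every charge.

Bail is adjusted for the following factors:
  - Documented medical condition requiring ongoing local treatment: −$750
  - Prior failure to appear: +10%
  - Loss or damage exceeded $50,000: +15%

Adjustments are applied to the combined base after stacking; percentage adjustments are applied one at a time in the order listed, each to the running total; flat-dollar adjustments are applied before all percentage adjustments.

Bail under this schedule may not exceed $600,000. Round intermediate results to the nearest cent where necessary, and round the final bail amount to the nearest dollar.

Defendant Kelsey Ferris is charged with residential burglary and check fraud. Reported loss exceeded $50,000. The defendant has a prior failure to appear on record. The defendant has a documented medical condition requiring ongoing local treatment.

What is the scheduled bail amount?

Base amounts from the schedule: residential burglary $136,100; check fraud $13,400.
Stacking rule: sum of all bases. $136,100 + $13,400 = $149,500.
Documented medical condition requiring ongoing local treatment (−$750 flat): $149,500 − $750 = $148,750.
Prior failure to appear (+10%): $148,750 × 1.1 = $163,625.
Loss or damage exceeded $50,000 (+15%): $163,625 × 1.15 = $188,168.75.
$188,168.75 is within the $600,000 maximum.
Rounded to the nearest dollar: $188,169.

$188,169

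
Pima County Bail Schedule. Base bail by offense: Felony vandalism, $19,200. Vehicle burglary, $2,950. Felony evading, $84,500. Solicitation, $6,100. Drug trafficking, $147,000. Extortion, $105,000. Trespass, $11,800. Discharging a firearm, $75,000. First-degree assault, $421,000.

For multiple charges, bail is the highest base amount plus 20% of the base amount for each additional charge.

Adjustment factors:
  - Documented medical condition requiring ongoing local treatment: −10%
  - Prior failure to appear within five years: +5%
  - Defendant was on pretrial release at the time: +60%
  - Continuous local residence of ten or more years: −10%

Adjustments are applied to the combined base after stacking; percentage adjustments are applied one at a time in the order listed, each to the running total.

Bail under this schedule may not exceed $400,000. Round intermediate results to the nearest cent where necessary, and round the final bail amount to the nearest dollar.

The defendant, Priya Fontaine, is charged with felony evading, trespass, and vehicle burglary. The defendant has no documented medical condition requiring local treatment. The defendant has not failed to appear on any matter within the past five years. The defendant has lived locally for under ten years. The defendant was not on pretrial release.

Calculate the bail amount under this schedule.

Base amounts from the schedule: felony evading $84,500; trespass $11,800; vehicle burglary $2,950.
Stacking rule: highest base plus 20% of each additional charge. Highest is felony evading at $84,500. Additional: $11,800 × 20% = $2,360; $2,950 × 20% = $590. Combined base = $84,500 + $2,950 = $87,450.
No adjustment factors apply to this defendant.
$87,450 is within the $400,000 maximum.

$87,450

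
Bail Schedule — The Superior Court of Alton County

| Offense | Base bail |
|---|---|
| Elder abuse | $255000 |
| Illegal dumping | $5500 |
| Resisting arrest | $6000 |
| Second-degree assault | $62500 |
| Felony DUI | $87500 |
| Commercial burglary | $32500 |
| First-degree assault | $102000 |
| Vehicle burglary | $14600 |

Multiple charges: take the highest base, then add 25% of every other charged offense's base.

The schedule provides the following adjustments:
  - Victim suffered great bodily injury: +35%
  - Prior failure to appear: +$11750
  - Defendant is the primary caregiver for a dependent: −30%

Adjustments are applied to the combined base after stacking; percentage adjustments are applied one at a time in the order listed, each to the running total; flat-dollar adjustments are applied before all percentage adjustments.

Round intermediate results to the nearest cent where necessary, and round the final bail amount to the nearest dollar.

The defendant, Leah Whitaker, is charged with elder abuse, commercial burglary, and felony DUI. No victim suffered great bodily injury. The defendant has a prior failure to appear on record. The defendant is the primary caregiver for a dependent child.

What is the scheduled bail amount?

$207725

Base amounts from the schedule: elder abuse $255000; commercial burglary $32500; felony DUI $87500.
Stacking rule: highest base plus 25% of each additional charge. Highest is elder abuse at $255000. Additional: $32500 × 25% = $8125; $87500 × 25% = $21875. Combined base = $255000 + $30000 = $285000.
Prior failure to appear (+$11750 flat): $285000 + $11750 = $296750.
Defendant is the primary caregiver for a dependent (−30%): $296750 × 0.7 = $207725.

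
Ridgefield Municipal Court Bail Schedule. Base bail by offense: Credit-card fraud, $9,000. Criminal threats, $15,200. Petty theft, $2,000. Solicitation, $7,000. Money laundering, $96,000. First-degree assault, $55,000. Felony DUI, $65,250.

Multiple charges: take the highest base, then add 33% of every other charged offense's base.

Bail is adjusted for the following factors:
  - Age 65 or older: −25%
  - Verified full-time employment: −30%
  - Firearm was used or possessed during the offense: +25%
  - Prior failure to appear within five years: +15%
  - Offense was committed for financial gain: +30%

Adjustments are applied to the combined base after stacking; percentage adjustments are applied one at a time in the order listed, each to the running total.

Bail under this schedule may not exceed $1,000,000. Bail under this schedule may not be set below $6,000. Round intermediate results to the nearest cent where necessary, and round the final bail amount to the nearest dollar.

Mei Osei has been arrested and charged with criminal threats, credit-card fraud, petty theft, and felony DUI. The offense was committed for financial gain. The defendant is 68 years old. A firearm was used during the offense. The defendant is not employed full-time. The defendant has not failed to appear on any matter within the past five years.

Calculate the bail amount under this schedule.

Base amounts from the schedule: criminal threats $15,200; credit-card fraud $9,000; petty theft $2,000; felony DUI $65,250.
Stacking rule: highest base plus 33% of each additional charge. Highest is felony DUI at $65,250. Additional: $15,200 × 33% = $5,016; $9,000 × 33% = $2,970; $2,000 × 33% = $660. Combined base = $65,250 + $8,646 = $73,896.
Age 65 or older (−25%): $73,896 × 0.75 = $55,422.
Firearm was used or possessed during the offense (+25%): $55,422 × 1.25 = $69,277.50.
Offense was committed for financial gain (+30%): $69,277.50 × 1.3 = $90,060.75.
$90,060.75 is within the $1,000,000 maximum.
$90,060.75 is at or above the $6,000 minimum.
Rounded to the nearest dollar: $90,061.

$90,061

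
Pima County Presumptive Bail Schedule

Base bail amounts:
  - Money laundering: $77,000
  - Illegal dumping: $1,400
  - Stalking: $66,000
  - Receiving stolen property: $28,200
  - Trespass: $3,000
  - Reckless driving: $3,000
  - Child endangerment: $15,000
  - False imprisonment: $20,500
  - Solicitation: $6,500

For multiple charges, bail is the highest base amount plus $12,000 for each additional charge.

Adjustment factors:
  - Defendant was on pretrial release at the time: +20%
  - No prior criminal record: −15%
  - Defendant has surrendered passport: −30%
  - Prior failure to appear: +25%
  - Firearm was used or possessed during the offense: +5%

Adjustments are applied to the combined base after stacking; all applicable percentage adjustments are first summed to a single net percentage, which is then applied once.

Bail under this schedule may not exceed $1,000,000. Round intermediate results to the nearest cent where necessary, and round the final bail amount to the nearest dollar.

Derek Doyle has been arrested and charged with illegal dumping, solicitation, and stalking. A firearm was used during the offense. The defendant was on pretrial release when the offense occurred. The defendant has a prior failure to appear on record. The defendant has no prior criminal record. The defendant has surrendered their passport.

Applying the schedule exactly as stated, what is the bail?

$94,500

Base amounts from the schedule: illegal dumping $1,400; solicitation $6,500; stalking $66,000.
Stacking rule: highest base plus $12,000 per additional charge. Highest is stalking at $66,000; 2 additional charges → +$24,000. Combined base = $90,000.
Net percentage adjustment: +20% −15% −30% +25% +5% = +5%. $90,000 × 1.05 = $94,500.
$94,500 is within the $1,000,000 maximum.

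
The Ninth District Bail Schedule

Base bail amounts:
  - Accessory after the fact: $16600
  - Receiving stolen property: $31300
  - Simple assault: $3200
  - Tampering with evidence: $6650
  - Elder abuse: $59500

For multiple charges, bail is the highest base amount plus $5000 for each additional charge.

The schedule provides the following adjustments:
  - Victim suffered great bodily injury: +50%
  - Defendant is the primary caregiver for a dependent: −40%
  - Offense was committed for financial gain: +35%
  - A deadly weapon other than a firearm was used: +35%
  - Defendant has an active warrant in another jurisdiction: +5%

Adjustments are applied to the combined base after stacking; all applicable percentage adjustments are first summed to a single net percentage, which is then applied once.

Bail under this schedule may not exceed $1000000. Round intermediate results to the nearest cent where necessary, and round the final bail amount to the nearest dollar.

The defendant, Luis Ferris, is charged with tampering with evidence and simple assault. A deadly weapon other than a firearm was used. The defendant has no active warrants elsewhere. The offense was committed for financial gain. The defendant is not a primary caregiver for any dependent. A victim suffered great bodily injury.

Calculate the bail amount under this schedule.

Base amounts from the schedule: tampering with evidence $6650; simple assault $3200.
Stacking rule: highest base plus $5000 per additional charge. Highest is tampering with evidence at $6650; 1 additional charge → +$5000. Combined base = $11650.
Net percentage adjustment: +50% +35% +35% = +120%. $11650 × 2.2 = $25630.
$25630 is within the $1000000 maximum.

$25630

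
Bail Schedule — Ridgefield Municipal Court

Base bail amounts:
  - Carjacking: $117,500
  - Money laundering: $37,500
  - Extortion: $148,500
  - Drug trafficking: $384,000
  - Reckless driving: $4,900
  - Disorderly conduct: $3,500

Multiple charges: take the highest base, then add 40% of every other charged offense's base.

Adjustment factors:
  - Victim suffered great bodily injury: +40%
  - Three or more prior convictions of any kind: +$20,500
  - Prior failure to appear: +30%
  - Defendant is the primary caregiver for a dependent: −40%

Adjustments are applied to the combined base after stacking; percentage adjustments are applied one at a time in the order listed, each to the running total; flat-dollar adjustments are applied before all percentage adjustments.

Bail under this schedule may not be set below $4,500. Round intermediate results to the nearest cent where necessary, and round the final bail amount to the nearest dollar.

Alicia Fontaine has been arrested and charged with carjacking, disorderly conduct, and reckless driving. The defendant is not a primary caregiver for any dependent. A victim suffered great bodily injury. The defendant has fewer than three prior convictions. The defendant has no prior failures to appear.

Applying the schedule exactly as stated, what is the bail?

$169,204

Base amounts from the schedule: carjacking $117,500; disorderly conduct $3,500; reckless driving $4,900.
Stacking rule: highest base plus 40% of each additional charge. Highest is carjacking at $117,500. Additional: $3,500 × 40% = $1,400; $4,900 × 40% = $1,960. Combined base = $117,500 + $3,360 = $120,860.
Victim suffered great bodily injury (+40%): $120,860 × 1.4 = $169,204.
$169,204 is at or above the $4,500 minimum.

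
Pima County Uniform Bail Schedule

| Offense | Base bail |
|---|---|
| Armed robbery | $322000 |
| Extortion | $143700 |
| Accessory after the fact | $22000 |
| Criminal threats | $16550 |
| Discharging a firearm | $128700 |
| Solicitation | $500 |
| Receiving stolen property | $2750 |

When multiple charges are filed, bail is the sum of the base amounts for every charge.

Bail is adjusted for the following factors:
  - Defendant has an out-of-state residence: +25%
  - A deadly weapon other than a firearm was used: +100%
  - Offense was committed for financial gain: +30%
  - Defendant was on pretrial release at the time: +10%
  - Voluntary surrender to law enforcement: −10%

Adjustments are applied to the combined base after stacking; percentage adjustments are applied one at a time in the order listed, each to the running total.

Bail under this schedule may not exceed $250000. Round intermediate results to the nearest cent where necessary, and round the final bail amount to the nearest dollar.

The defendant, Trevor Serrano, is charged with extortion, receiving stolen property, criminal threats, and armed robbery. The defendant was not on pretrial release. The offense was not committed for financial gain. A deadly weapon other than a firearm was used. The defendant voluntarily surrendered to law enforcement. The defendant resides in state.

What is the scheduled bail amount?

$250000

Base amounts from the schedule: extortion $143700; receiving stolen property $2750; criminal threats $16550; armed robbery $322000.
Stacking rule: sum of all bases. $143700 + $2750 + $16550 + $322000 = $485000.
A deadly weapon other than a firearm was used (+100%): $485000 × 2 = $970000.
Voluntary surrender to law enforcement (−10%): $970000 × 0.9 = $873000.
Result $873000 exceeds the maximum of $250000; bail is capped at $250000.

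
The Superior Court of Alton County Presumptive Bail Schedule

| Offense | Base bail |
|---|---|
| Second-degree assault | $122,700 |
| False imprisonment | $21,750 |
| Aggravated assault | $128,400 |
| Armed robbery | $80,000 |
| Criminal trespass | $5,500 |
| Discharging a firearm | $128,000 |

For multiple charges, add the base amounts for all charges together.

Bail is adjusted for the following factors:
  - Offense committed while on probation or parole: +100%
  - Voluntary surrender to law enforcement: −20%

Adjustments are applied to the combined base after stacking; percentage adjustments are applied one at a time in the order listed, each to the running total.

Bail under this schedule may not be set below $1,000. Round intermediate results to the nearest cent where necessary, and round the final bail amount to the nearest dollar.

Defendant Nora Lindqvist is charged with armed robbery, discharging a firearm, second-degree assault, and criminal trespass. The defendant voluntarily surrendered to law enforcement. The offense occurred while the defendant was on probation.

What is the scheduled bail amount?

Base amounts from the schedule: armed robbery $80,000; discharging a firearm $128,000; second-degree assault $122,700; criminal trespass $5,500.
Stacking rule: sum of all bases. $80,000 + $128,000 + $122,700 + $5,500 = $336,200.
Offense committed while on probation or parole (+100%): $336,200 × 2 = $672,400.
Voluntary surrender to law enforcement (−20%): $672,400 × 0.8 = $537,920.
$537,920 is at or above the $1,000 minimum.

$537,920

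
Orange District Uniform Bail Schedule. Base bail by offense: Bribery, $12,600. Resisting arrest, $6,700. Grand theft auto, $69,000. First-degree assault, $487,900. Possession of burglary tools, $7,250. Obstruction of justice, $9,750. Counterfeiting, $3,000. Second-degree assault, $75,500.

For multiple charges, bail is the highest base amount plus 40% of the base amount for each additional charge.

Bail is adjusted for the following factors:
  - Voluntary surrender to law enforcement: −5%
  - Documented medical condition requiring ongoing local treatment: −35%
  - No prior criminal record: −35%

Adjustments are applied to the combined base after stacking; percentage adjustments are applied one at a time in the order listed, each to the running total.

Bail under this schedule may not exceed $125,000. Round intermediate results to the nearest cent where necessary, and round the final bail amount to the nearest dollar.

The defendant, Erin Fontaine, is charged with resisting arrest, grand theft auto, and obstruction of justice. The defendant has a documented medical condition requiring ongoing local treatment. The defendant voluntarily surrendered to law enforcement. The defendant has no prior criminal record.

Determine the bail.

$30,336

Base amounts from the schedule: resisting arrest $6,700; grand theft auto $69,000; obstruction of justice $9,750.
Stacking rule: highest base plus 40% of each additional charge. Highest is grand theft auto at $69,000. Additional: $6,700 × 40% = $2,680; $9,750 × 40% = $3,900. Combined base = $69,000 + $6,580 = $75,580.
Voluntary surrender to law enforcement (−5%): $75,580 × 0.95 = $71,801.
Documented medical condition requiring ongoing local treatment (−35%): $71,801 × 0.65 = $46,670.65.
No prior criminal record (−35%): $46,670.65 × 0.65 = $30,335.92.
$30,335.92 is within the $125,000 maximum.
Rounded to the nearest dollar: $30,336.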